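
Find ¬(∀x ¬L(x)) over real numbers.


Original: ∀x ¬L(x)
Rule: ¬∀→∃, ¬∃→∀, negate predicate.
Negation: ∃x L(x)

∃x L(x)


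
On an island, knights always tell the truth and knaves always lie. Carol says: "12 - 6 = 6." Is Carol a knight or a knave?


Statement: "12 - 6 = 6."
Actual: 12 - 6 = 6
Claimed: 6
Statement is TRUE → Carol tells the truth → Knight

Knight


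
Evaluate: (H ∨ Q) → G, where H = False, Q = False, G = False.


H = False, Q = False, G = False
Step 1: H ∨ Q = False OR False = False
Step 2: (False) → G: false only when antecedent=True and G=False.
Result: True

True


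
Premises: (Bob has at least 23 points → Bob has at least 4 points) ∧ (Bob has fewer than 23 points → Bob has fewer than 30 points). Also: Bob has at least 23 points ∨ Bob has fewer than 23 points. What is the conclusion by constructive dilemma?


Constructive dilemma: (P → Q) ∧ (R → S), P ∨ R ⊢ Q ∨ S
Premise 1: Bob has at least 23 points → Bob has at least 4 points
Premise 2: Bob has fewer than 23 points → Bob has fewer than 30 points
Premise 3: Bob has at least 23 points ∨ Bob has fewer than 23 points
Case 1: Assuming Bob has at least 23 points, then by Premise 1, Bob has at least 4 points.
Case 2: Assuming Bob has fewer than 23 points, then by Premise 2, Bob has fewer than 30 points.
Since one of Bob has at least 23 points or Bob has fewer than 23 points must hold, we get Bob has at least 4 points or Bob has fewer than 30 points.

Bob has at least 4 points or Bob has fewer than 30 points.


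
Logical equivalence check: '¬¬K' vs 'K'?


Expression 1: ¬¬K
Expression 2: K
Truth table (K | Expr1 Expr2):
  T |   T     T
  F |   F     F
All 2 rows agree, so the expressions are logically equivalent.

Yes


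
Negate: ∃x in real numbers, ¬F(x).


Original: ∃x ¬F(x)
Rule: ¬∀→∃, ¬∃→∀, negate predicate.
Negation: ∀x F(x)

∀x F(x)


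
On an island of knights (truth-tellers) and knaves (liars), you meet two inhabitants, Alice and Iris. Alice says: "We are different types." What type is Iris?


Alice says: "We are different types."
Case 1: Alice is a Knight (truth-teller)
  Statement is true → they ARE different → Iris is a Knave
Case 2: Alice is a Knave (liar)
  Statement is false → they are NOT different → Iris is a Knave
In both cases, Iris is a Knave.

Knave


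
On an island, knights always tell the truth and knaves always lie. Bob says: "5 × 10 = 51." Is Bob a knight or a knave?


Statement: "5 × 10 = 51."
Actual: 5 × 10 = 50
Claimed: 51
Statement is FALSE → Bob lies → Knave

Knave


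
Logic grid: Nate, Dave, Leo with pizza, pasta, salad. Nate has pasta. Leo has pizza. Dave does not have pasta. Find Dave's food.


From clues:
  Leo → pizza
  Nate → pasta
By elimination, Dave gets the remaining.

salad


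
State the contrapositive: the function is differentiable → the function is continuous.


Original: If the function is differentiable, then the function is continuous
Contrapositive: If ¬Q, then ¬P
Negate Q: not (the function is continuous)
Negate P: not (the function is differentiable)

If not (the function is continuous), then not (the function is differentiable).


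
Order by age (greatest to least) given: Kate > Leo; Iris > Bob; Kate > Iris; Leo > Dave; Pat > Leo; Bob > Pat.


Constraints: Kate > Leo; Iris > Bob; Kate > Iris; Leo > Dave; Pat > Leo; Bob > Pat
Method: at each step, the next-highest is the one remaining person who never appears on the smaller side of a constraint between remaining people.
  Step 1: remaining {Pat, Dave, Kate, Leo, Bob, Iris}; on the smaller side: {Pat, Dave, Leo, Bob, Iris} → Kate is next (Kate > Leo; Kate > Iris).
  Step 2: remaining {Pat, Dave, Leo, Bob, Iris}; on the smaller side: {Pat, Dave, Leo, Bob} → Iris is next (Iris > Bob).
  Step 3: remaining {Pat, Dave, Leo, Bob}; on the smaller side: {Pat, Dave, Leo} → Bob is next (Bob > Pat).
  Step 4: remaining {Pat, Dave, Leo}; on the smaller side: {Dave, Leo} → Pat is next (Pat > Leo).
  Step 5: remaining {Dave, Leo}; on the smaller side: {Dave} → Leo is next (Leo > Dave).
  Step 6: only Dave remains → lowest.
Final ranking (highest to lowest):

Kate > Iris > Bob > Pat > Leo > Dave


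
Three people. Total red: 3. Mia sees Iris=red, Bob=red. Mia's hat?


Total red = 3, seen red = 2
Own red = 3 - 2 = 1
Mia's hat is red.

red


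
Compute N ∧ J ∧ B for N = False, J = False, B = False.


N = False, J = False, B = False
Step 1: N ∧ J = False AND False = False
Step 2: (False) ∧ B = (False) AND False = False
AND is true only when ALL operands are true.

False


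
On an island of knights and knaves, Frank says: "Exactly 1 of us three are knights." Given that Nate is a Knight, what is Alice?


Frank claims exactly 1 knights among Frank, Nate, Alice.
Given: Nate is a Knight.

Case 1: Frank is a Knight (tells truth)
  Then exactly 1 of the three are knights.
  Counting Frank, Nate: 2 knight(s) so far. Need -1 more → impossible.
Case 2: Frank is a Knave (lies)
  Then the count is NOT 1.
  If Alice = Knave, count = 1 = 1 → claim would be true, contradicts lie.
  If Alice = Knight, count = 2 ≠ 1 → lie confirmed ✓

Alice is a Knight.

Knight


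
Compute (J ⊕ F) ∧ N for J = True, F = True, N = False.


J = True, F = True, N = False
Step 1: J ⊕ F = True XOR True = False
Step 2: False ∧ N = False AND False = False
XOR true when exactly one of J,F is true; then AND with N.

False


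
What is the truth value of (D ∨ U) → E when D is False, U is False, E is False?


D = False, U = False, E = False
Step 1: D ∨ U = False OR False = False
Step 2: (False) → E: false only when antecedent=True and E=False.
Result: True

True


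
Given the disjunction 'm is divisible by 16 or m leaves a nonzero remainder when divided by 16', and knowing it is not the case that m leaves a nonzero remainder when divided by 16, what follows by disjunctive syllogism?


Disjunctive syllogism: P ∨ Q, ¬P ⊢ Q
Disjunction: m is divisible by 16 ∨ m leaves a nonzero remainder when divided by 16
We know it is not the case that m leaves a nonzero remainder when divided by 16.
By disjunctive syllogism, the other disjunct must be true.

m is divisible by 16


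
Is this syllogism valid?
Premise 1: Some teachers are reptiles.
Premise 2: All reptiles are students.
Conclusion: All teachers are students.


Premise 1: Some teachers are reptiles.
Premise 2: All reptiles are students.
Conclusion: All teachers are students.
Fallacy: illicit minor. The minor term (teachers) is distributed in the conclusion ('All teachers ...') but undistributed in its premise ('Some teachers are reptiles' doesn't cover all teachers).
Only 'Some teachers are students' follows, not 'All'.

Invalid


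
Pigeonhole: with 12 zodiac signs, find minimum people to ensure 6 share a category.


Pigeonhole: to guarantee k in one of n categories, need (k-1)×n + 1.
k = 6, n = 12
Minimum = (6-1) × 12 + 1 = 5 × 12 + 1

61


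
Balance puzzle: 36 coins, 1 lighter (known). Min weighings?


Each weighing has 3 outcomes (left heavy / balance / right heavy), so k weighings distinguish at most 3^k cases; splitting into three near-equal groups achieves this.
Need 3^k ≥ 36: 3^3 = 27 < 36 ≤ 3^4 = 81
k = ⌈log₃(36)⌉ = 4

4


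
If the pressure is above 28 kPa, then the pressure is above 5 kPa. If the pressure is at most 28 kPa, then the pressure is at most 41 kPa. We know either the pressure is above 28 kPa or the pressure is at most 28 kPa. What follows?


Constructive dilemma: (P → Q) ∧ (R → S), P ∨ R ⊢ Q ∨ S
Premise 1: the pressure is above 28 kPa → the pressure is above 5 kPa
Premise 2: the pressure is at most 28 kPa → the pressure is at most 41 kPa
Premise 3: the pressure is above 28 kPa ∨ the pressure is at most 28 kPa
Case 1: Assuming the pressure is above 28 kPa, then by Premise 1, the pressure is above 5 kPa.
Case 2: Assuming the pressure is at most 28 kPa, then by Premise 2, the pressure is at most 41 kPa.
Since one of the pressure is above 28 kPa or the pressure is at most 28 kPa must hold, we get the pressure is above 5 kPa or the pressure is at most 41 kPa.

The pressure is above 5 kPa or the pressure is at most 41 kPa.


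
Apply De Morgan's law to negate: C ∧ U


De Morgan's law: ¬(P ∧ Q) ≡ ¬P ∨ ¬Q
¬(C ∧ U) = ¬C ∨ ¬U

¬C ∨ ¬U


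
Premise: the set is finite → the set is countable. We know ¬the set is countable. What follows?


Modus tollens: P → Q, ¬Q ⊢ ¬P
P: the set is finite
Q: the set is countable
We have P → Q and Q is false.
By modus tollens, P must be false.

It is not the case that the set is finite


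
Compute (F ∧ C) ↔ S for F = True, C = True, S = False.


F = True, C = True, S = False
Step 1: F ∧ C = True AND True = True
Step 2: (True) ↔ S: true when both sides have same truth value.
Result: True ↔ False = False

False


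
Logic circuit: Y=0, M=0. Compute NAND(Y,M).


Y AND M = 0
NOT(0) = 1

1


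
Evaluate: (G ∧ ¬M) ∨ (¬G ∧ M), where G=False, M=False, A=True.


G = False, M = False, A = True
Expression: (G ∧ ¬M) ∨ (¬G ∧ M)
Step 1: ¬M = NOT False = True
Step 2: G ∧ ¬M = False AND True = False
Step 3: ¬G = NOT False = True
Step 4: ¬G ∧ M = True AND False = False
Step 5: (False) ∨ (False) = False OR False = False

False


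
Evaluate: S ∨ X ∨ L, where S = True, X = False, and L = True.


S = True, X = False, L = True
Step 1: S ∨ X = True OR False = True
Step 2: True ∨ L = True OR True = True
OR is true when at least one operand is true.

True


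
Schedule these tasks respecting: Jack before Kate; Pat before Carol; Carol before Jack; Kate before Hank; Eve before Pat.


Constraints: Jack before Kate; Pat before Carol; Carol before Jack; Kate before Hank; Eve before Pat
Method: repeatedly schedule the remaining task that has no remaining task required before it.
  Step 1: remaining {Carol, Jack, Pat, Hank, Kate, Eve}; every task except Eve still has a predecessor pending → schedule Eve.
  Step 2: remaining {Carol, Jack, Pat, Hank, Kate}; every task except Pat still has a predecessor pending → schedule Pat.
  Step 3: remaining {Carol, Jack, Hank, Kate}; every task except Carol still has a predecessor pending → schedule Carol.
  Step 4: remaining {Jack, Hank, Kate}; every task except Jack still has a predecessor pending → schedule Jack.
  Step 5: remaining {Hank, Kate}; every task except Kate still has a predecessor pending → schedule Kate.
  Step 6: only Hank remains → schedule Hank.
Resulting order:

Eve → Pat → Carol → Jack → Kate → Hank


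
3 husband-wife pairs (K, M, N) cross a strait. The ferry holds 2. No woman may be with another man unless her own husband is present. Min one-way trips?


Label couples K, M, N (H = husband, W = wife).
Counting alone: 6 people, the ferry carries 2 and someone must bring it back, so each round trip nets at most +1 on the far side until the last crossing → at least 9 trips. The jealousy constraint makes 9 impossible; the shortest valid schedule has 11:
1. WK+WM →  (far: WK,WM; near: HK,HM,HN,WN)
2. WK ←       (far: WM; near: HK,HM,HN,WK,WN)
3. WK+WN →  (far: WK,WM,WN; near: HK,HM,HN)
4. WK ←       (far: WM,WN; near: HK,HM,HN,WK)
5. HM+HN →  (far: HM,WM,HN,WN; near: HK,WK)
6. HM+WM ←  (far: HN,WN; near: HK,WK,HM,WM)
7. HK+HM →  (far: HK,HM,HN,WN; near: WK,WM)
8. WN ←       (far: HK,HM,HN; near: WK,WM,WN)
9. WK+WM →  (far: HK,WK,HM,WM,HN; near: WN)
10. HN ←      (far: HK,WK,HM,WM; near: HN,WN)
11. HN+WN → (far: all six; near: empty)
In every state each wife is either with her husband or with no other man.
Minimum trips = 11

11


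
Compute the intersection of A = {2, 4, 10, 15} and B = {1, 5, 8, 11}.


A = {2, 4, 10, 15}
B = {1, 5, 8, 11}
Operation: intersection
Elements in both: none

∅


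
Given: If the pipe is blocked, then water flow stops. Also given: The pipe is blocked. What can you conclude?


Modus ponens: P → Q, P ⊢ Q
P: the pipe is blocked
Q: water flow stops
We have P → Q and P is true.
By modus ponens, Q must be true.

Water flow stops


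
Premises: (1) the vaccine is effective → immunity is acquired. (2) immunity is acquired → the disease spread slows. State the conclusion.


Hypothetical syllogism: P → Q, Q → R ⊢ P → R
Premise 1: the vaccine is effective → immunity is acquired
Premise 2: immunity is acquired → the disease spread slows
Chain the implications: the middle term (immunity is acquired) links the two.
Conclusion: If the vaccine is effective, then the disease spread slows.

If the vaccine is effective, then the disease spread slows.


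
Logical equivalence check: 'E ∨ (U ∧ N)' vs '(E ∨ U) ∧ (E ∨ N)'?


Expression 1: E ∨ (U ∧ N)
Expression 2: (E ∨ U) ∧ (E ∨ N)
Truth table (E U N | Expr1 Expr2):
  T T T |   T     T
  T T F |   T     T
  T F T |   T     T
  T F F |   T     T
  F T T |   T     T
  F T F |   F     F
  F F T |   F     F
  F F F |   F     F
All 8 rows agree, so the expressions are logically equivalent.

Yes


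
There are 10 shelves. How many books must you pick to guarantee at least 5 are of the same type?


Pigeonhole: to guarantee k in one of n categories, need (k-1)×n + 1.
k = 5, n = 10
Minimum = (5-1) × 10 + 1 = 4 × 10 + 1

41


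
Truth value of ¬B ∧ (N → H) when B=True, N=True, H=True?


B = True, N = True, H = True
Expression: ¬B ∧ (N → H)
Step 1: ¬B = NOT True = False
Step 2: N → H = True → True (false only if N=True, H=False) = True
Step 3: (False) ∧ (True) = False AND True = False

False


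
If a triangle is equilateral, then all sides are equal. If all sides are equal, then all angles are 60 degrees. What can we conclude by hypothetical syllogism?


Hypothetical syllogism: P → Q, Q → R ⊢ P → R
Premise 1: a triangle is equilateral → all sides are equal
Premise 2: all sides are equal → all angles are 60 degrees
Chain the implications: the middle term (all sides are equal) links the two.
Conclusion: If a triangle is equilateral, then all angles are 60 degrees.

If a triangle is equilateral, then all angles are 60 degrees.


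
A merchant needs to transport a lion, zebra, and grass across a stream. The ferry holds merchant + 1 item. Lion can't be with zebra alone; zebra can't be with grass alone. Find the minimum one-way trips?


1. merchant+zebra → 2. merchant ← 3. merchant+lion → 4. merchant+zebra ← 5. merchant+grass → 6. merchant ← 7. merchant+zebra →
Minimum trips = 7

7


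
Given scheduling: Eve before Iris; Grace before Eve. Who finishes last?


Constraints: Eve before Iris; Grace before Eve
The last task can have nothing scheduled after it, so it must never appear on the left of a 'before'.
Tasks appearing before some other task: Eve, Grace.
The only task not in that list is Iris → it is last.

Iris


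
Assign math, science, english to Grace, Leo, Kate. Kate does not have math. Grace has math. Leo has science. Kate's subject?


From clues:
  Leo → science
  Grace → math
By elimination, Kate gets the remaining.

english


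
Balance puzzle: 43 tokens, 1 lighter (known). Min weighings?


Each weighing has 3 outcomes (left heavy / balance / right heavy), so k weighings distinguish at most 3^k cases; splitting into three near-equal groups achieves this.
Need 3^k ≥ 43: 3^3 = 27 < 43 ≤ 3^4 = 81
k = ⌈log₃(43)⌉ = 4

4


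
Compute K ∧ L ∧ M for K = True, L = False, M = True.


K = True, L = False, M = True
Step 1: K ∧ L = True AND False = False
Step 2: (False) ∧ M = (False) AND True = False
AND is true only when ALL operands are true.

False


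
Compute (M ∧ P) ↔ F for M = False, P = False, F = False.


M = False, P = False, F = False
Step 1: M ∧ P = False AND False = False
Step 2: (False) ↔ F: true when both sides have same truth value.
Result: False ↔ False = True

True


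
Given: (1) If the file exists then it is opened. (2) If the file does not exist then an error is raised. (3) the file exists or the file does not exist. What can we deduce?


Constructive dilemma: (P → Q) ∧ (R → S), P ∨ R ⊢ Q ∨ S
Premise 1: the file exists → it is opened
Premise 2: the file does not exist → an error is raised
Premise 3: the file exists ∨ the file does not exist
Case 1: Assuming the file exists, then by Premise 1, it is opened.
Case 2: Assuming the file does not exist, then by Premise 2, an error is raised.
Since one of the file exists or the file does not exist must hold, we get it is opened or an error is raised.

It is opened or an error is raised.


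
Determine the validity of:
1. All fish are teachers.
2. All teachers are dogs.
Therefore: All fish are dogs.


Premise 1: All fish are teachers.
Premise 2: All teachers are dogs.
Conclusion: All fish are dogs.
Barbara syllogism (AAA-1): All A are B, All B are C → All A are C.
Middle term (teachers) distributed in premise 2.

Valid


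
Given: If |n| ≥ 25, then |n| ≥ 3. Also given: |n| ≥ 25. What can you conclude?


Modus ponens: P → Q, P ⊢ Q
P: |n| ≥ 25
Q: |n| ≥ 3
We have P → Q and P is true.
By modus ponens, Q must be true.

|n| ≥ 3


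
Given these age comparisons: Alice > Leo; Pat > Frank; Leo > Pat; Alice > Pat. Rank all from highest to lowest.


Constraints: Alice > Leo; Pat > Frank; Leo > Pat; Alice > Pat
Method: at each step, the next-highest is the one remaining person who never appears on the smaller side of a constraint between remaining people.
  Step 1: remaining {Alice, Leo, Pat, Frank}; on the smaller side: {Leo, Pat, Frank} → Alice is next (Alice > Leo; Alice > Pat).
  Step 2: remaining {Leo, Pat, Frank}; on the smaller side: {Pat, Frank} → Leo is next (Leo > Pat).
  Step 3: remaining {Pat, Frank}; on the smaller side: {Frank} → Pat is next (Pat > Frank).
  Step 4: only Frank remains → lowest.
Final ranking (highest to lowest):

Alice > Leo > Pat > Frank


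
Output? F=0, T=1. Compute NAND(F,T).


F AND T = 0
NOT(0) = 1

1


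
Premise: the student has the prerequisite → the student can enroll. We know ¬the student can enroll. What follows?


Modus tollens: P → Q, ¬Q ⊢ ¬P
P: the student has the prerequisite
Q: the student can enroll
We have P → Q and Q is false.
By modus tollens, P must be false.

It is not the case that the student has the prerequisite


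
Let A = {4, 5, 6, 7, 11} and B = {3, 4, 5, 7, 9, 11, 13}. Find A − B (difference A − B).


A = {4, 5, 6, 7, 11}
B = {3, 4, 5, 7, 9, 11, 13}
Operation: difference A − B
In A but not B: 6

{6}


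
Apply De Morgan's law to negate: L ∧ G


De Morgan's law: ¬(P ∧ Q) ≡ ¬P ∨ ¬Q
¬(L ∧ G) = ¬L ∨ ¬G

¬L ∨ ¬G


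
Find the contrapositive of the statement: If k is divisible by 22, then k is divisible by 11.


Original: If k is divisible by 22, then k is divisible by 11
Contrapositive: If ¬Q, then ¬P
Negate Q: not (k is divisible by 11)
Negate P: not (k is divisible by 22)

If not (k is divisible by 11), then not (k is divisible by 22).


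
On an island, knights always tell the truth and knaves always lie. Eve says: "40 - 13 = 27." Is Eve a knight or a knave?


Statement: "40 - 13 = 27."
Actual: 40 - 13 = 27
Claimed: 27
Statement is TRUE → Eve tells the truth → Knight

Knight


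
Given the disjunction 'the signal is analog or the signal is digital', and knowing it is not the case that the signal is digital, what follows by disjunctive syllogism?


Disjunctive syllogism: P ∨ Q, ¬P ⊢ Q
Disjunction: the signal is analog ∨ the signal is digital
We know it is not the case that the signal is digital.
By disjunctive syllogism, the other disjunct must be true.

The signal is analog


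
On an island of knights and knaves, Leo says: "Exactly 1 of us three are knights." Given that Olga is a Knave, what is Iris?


Leo claims exactly 1 knights among Leo, Olga, Iris.
Given: Olga is a Knave.

Case 1: Leo is a Knight (tells truth)
  Then exactly 1 of the three are knights.
  Counting Leo, Olga: 1 knight(s) so far. Need 0 more → Iris = Knave.
Case 2: Leo is a Knave (lies)
  Then the count is NOT 1.
  If Iris = Knight, count = 1 = 1 → claim would be true, contradicts lie.
  If Iris = Knave, count = 0 ≠ 1 → lie confirmed ✓

Iris is a Knave.

Knave


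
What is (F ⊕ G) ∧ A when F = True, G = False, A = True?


F = True, G = False, A = True
Step 1: F ⊕ G = True XOR False = True
Step 2: True ∧ A = True AND True = True
XOR true when exactly one of F,G is true; then AND with A.

True


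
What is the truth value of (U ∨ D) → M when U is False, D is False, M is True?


U = False, D = False, M = True
Step 1: U ∨ D = False OR False = False
Step 2: (False) → M: false only when antecedent=True and M=False.
Result: True

True


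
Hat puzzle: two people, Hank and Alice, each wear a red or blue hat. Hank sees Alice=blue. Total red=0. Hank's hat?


Total red = 0, Alice = blue
Red accounted for: 0
Remaining for Hank: 0
Hank's hat is blue.

blue


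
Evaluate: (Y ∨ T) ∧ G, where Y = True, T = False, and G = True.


Y = True, T = False, G = True
Step 1: Y ∨ T = True OR False = True
Step 2: True ∧ G = True AND True = True
OR is true when at least one operand is true; AND requires both.

True


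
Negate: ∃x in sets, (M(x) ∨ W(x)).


Original: ∃x (M(x) ∨ W(x))
Rule: ¬∀→∃, ¬∃→∀, negate predicate.
Negation: ∀x (¬M(x) ∧ ¬W(x))

∀x (¬M(x) ∧ ¬W(x))


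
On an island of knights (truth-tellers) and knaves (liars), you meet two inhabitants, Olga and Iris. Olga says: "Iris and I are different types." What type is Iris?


Olga says: "Iris and I are different types."
Case 1: Olga is a Knight (truth-teller)
  Statement is true → they ARE different → Iris is a Knave
Case 2: Olga is a Knave (liar)
  Statement is false → they are NOT different → Iris is a Knave
In both cases, Iris is a Knave.

Knave


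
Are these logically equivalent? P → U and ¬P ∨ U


Expression 1: P → U
Expression 2: ¬P ∨ U
Truth table (P U | Expr1 Expr2):
  T T |   T     T
  T F |   F     F
  F T |   T     T
  F F |   T     T
All 4 rows agree, so the expressions are logically equivalent.

Yes


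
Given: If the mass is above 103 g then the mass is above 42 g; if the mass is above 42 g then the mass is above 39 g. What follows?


Hypothetical syllogism: P → Q, Q → R ⊢ P → R
Premise 1: the mass is above 103 g → the mass is above 42 g
Premise 2: the mass is above 42 g → the mass is above 39 g
Chain the implications: the middle term (the mass is above 42 g) links the two.
Conclusion: If the mass is above 103 g, then the mass is above 39 g.

If the mass is above 103 g, then the mass is above 39 g.


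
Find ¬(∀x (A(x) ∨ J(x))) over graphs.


Original: ∀x (A(x) ∨ J(x))
Rule: ¬∀→∃, ¬∃→∀, negate predicate.
Negation: ∃x (¬A(x) ∧ ¬J(x))

∃x (¬A(x) ∧ ¬J(x))


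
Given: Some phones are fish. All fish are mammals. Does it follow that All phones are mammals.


Premise 1: Some phones are fish.
Premise 2: All fish are mammals.
Conclusion: All phones are mammals.
Fallacy: illicit minor. The minor term (phones) is distributed in the conclusion ('All phones ...') but undistributed in its premise ('Some phones are fish' doesn't cover all phones).
Only 'Some phones are mammals' follows, not 'All'.

Invalid


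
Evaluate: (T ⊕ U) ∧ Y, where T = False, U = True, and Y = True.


T = False, U = True, Y = True
Step 1: T ⊕ U = False XOR True = True
Step 2: True ∧ Y = True AND True = True
XOR true when exactly one of T,U is true; then AND with Y.

True


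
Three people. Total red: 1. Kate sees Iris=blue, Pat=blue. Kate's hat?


Total red = 1, seen red = 0
Own red = 1 - 0 = 1
Kate's hat is red.

red


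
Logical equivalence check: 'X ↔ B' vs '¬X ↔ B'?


Expression 1: X ↔ B
Expression 2: ¬X ↔ B
Truth table (X B | Expr1 Expr2):
  T T |   T     F   ← differ
  T F |   F     T   ← differ
  F T |   F     T   ← differ
  F F |   T     F   ← differ
Counterexample: X=T, B=T gives Expr1 = T but Expr2 = F, so the expressions are NOT logically equivalent.

No


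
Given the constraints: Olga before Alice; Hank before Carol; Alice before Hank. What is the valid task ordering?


Constraints: Olga before Alice; Hank before Carol; Alice before Hank
Method: repeatedly schedule the remaining task that has no remaining task required before it.
  Step 1: remaining {Hank, Alice, Olga, Carol}; every task except Olga still has a predecessor pending → schedule Olga.
  Step 2: remaining {Hank, Alice, Carol}; every task except Alice still has a predecessor pending → schedule Alice.
  Step 3: remaining {Hank, Carol}; every task except Hank still has a predecessor pending → schedule Hank.
  Step 4: only Carol remains → schedule Carol.
Resulting order:

Olga → Alice → Hank → Carol


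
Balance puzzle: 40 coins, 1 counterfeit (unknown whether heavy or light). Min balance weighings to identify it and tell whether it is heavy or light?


Let n = 40. 80 possibilities (n coins × lighter/heavier); each weighing has 3 outcomes.
Bound for k weighings: say the first weighing puts j coins on each pan. If it tips, the 2j weighed coins remain suspects (each with a known direction) and k-1 weighings give 3^(k-1) outcomes; 3^(k-1) is odd, so 2j ≤ 3^(k-1) - 1. If it balances, the n - 2j unweighed coins remain with direction unknown: 2(n - 2j) ≤ 3^(k-1) - 1 by the same parity argument. Adding, n ≤ (3^(k-1) - 1) + (3^(k-1) - 1)/2 = (3^k - 3)/2, and the classical three-group strategy achieves this (3 coins in 2 weighings, 12 in 3, 39 in 4, 120 in 5).
So we need the smallest k with (3^k - 3)/2 ≥ 40.
k = 4: (3^4 - 3)/2 = 39 < 40 ✗
k = 5: (3^5 - 3)/2 = 120 ≥ 40 ✓

5


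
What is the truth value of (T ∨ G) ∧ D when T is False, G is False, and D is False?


T = False, G = False, D = False
Step 1: T ∨ G = False OR False = False
Step 2: False ∧ D = False AND False = False
OR is true when at least one operand is true; AND requires both.

False


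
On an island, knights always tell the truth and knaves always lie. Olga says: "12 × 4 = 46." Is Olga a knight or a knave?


Statement: "12 × 4 = 46."
Actual: 12 × 4 = 48
Claimed: 46
Statement is FALSE → Olga lies → Knave

Knave


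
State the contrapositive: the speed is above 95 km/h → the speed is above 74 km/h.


Original: If the speed is above 95 km/h, then the speed is above 74 km/h
Contrapositive: If ¬Q, then ¬P
Negate Q: not (the speed is above 74 km/h)
Negate P: not (the speed is above 95 km/h)

If not (the speed is above 74 km/h), then not (the speed is above 95 km/h).


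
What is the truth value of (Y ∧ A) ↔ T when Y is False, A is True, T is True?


Y = False, A = True, T = True
Step 1: Y ∧ A = False AND True = False
Step 2: (False) ↔ T: true when both sides have same truth value.
Result: False ↔ True = False

False


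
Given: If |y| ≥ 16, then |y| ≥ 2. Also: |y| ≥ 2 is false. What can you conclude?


Modus tollens: P → Q, ¬Q ⊢ ¬P
P: |y| ≥ 16
Q: |y| ≥ 2
We have P → Q and Q is false.
By modus tollens, P must be false.

It is not the case that |y| ≥ 16


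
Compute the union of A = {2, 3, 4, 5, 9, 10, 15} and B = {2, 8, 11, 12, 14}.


A = {2, 3, 4, 5, 9, 10, 15}
B = {2, 8, 11, 12, 14}
Operation: union
All elements combined: 2, 3, 4, 5, 8, 9, 10, 11, 12, 14, 15

{2, 3, 4, 5, 8, 9, 10, 11, 12, 14, 15}


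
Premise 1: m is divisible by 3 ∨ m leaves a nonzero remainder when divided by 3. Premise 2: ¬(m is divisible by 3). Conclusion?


Disjunctive syllogism: P ∨ Q, ¬P ⊢ Q
Disjunction: m is divisible by 3 ∨ m leaves a nonzero remainder when divided by 3
We know it is not the case that m is divisible by 3.
By disjunctive syllogism, the other disjunct must be true.

m leaves a nonzero remainder when divided by 3


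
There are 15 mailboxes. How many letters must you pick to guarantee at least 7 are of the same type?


Pigeonhole: to guarantee k in one of n categories, need (k-1)×n + 1.
k = 7, n = 15
Minimum = (7-1) × 15 + 1 = 6 × 15 + 1

91


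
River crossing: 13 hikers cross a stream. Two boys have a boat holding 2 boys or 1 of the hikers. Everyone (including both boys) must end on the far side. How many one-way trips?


Per crossing of one of the hikers: boys→, one←, one of the hikers→, one← = 4 trips
13 × 4 = 52, + 1 final boys→ = 53
Minimum trips = 53

53


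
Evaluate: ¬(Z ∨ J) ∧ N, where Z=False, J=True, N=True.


Z = False, J = True, N = True
Expression: ¬(Z ∨ J) ∧ N
Step 1: Z ∨ J = False OR True = True
Step 2: ¬(Z ∨ J) = NOT True = False
Step 3: (False) ∧ N = False AND True = False

False


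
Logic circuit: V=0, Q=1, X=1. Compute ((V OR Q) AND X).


V OR Q = 0|1 = 1
1 AND 1 = 1

1


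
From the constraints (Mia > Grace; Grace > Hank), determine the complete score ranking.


Constraints: Mia > Grace; Grace > Hank
Method: at each step, the next-highest is the one remaining person who never appears on the smaller side of a constraint between remaining people.
  Step 1: remaining {Hank, Grace, Mia}; on the smaller side: {Hank, Grace} → Mia is next (Mia > Grace).
  Step 2: remaining {Hank, Grace}; on the smaller side: {Hank} → Grace is next (Grace > Hank).
  Step 3: only Hank remains → lowest.
Final ranking (highest to lowest):

Mia > Grace > Hank


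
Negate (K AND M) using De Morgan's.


De Morgan's law: ¬(P ∧ Q) ≡ ¬P ∨ ¬Q
¬(K ∧ M) = ¬K ∨ ¬M

¬K ∨ ¬M


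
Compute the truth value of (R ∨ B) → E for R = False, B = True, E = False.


R = False, B = True, E = False
Step 1: R ∨ B = False OR True = True
Step 2: (True) → E: false only when antecedent=True and E=False.
Result: False

False


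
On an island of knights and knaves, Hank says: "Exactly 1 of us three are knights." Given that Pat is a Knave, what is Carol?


Hank claims exactly 1 knights among Hank, Pat, Carol.
Given: Pat is a Knave.

Case 1: Hank is a Knight (tells truth)
  Then exactly 1 of the three are knights.
  Counting Hank, Pat: 1 knight(s) so far. Need 0 more → Carol = Knave.
Case 2: Hank is a Knave (lies)
  Then the count is NOT 1.
  If Carol = Knight, count = 1 = 1 → claim would be true, contradicts lie.
  If Carol = Knave, count = 0 ≠ 1 → lie confirmed ✓

Carol is a Knave.

Knave


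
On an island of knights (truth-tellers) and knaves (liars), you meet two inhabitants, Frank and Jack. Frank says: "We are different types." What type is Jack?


Frank says: "We are different types."
Case 1: Frank is a Knight (truth-teller)
  Statement is true → they ARE different → Jack is a Knave
Case 2: Frank is a Knave (liar)
  Statement is false → they are NOT different → Jack is a Knave
In both cases, Jack is a Knave.

Knave


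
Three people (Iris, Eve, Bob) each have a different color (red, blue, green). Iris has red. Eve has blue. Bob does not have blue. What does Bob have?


From clues:
  Eve → blue
  Iris → red
By elimination, Bob gets the remaining.

green


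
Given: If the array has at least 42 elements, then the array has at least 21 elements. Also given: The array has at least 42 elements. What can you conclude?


Modus ponens: P → Q, P ⊢ Q
P: the array has at least 42 elements
Q: the array has at least 21 elements
We have P → Q and P is true.
By modus ponens, Q must be true.

The array has at least 21 elements


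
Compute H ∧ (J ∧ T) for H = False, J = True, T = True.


H = False, J = True, T = True
Step 1: J ∧ T = True AND True = True
Step 2: H ∧ True = False AND True = False
AND is true only when ALL operands are true.

False


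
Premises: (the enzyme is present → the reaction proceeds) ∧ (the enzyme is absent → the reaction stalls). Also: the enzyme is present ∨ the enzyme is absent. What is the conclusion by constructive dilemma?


Constructive dilemma: (P → Q) ∧ (R → S), P ∨ R ⊢ Q ∨ S
Premise 1: the enzyme is present → the reaction proceeds
Premise 2: the enzyme is absent → the reaction stalls
Premise 3: the enzyme is present ∨ the enzyme is absent
Case 1: Assuming the enzyme is present, then by Premise 1, the reaction proceeds.
Case 2: Assuming the enzyme is absent, then by Premise 2, the reaction stalls.
Since one of the enzyme is present or the enzyme is absent must hold, we get the reaction proceeds or the reaction stalls.

The reaction proceeds or the reaction stalls.


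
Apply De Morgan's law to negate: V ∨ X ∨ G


De Morgan's law: ¬(P ∨ Q ∨ R) ≡ ¬P ∧ ¬Q ∧ ¬R
¬(V ∨ X ∨ G) = ¬V ∧ ¬X ∧ ¬G

¬V ∧ ¬X ∧ ¬G


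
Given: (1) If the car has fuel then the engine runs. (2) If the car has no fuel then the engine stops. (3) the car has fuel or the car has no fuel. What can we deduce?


Constructive dilemma: (P → Q) ∧ (R → S), P ∨ R ⊢ Q ∨ S
Premise 1: the car has fuel → the engine runs
Premise 2: the car has no fuel → the engine stops
Premise 3: the car has fuel ∨ the car has no fuel
Case 1: Assuming the car has fuel, then by Premise 1, the engine runs.
Case 2: Assuming the car has no fuel, then by Premise 2, the engine stops.
Since one of the car has fuel or the car has no fuel must hold, we get the engine runs or the engine stops.

The engine runs or the engine stops.


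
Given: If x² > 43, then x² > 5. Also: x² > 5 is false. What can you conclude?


Modus tollens: P → Q, ¬Q ⊢ ¬P
P: x² > 43
Q: x² > 5
We have P → Q and Q is false.
By modus tollens, P must be false.

It is not the case that x² > 43


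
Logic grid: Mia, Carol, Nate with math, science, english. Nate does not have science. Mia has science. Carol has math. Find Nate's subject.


From clues:
  Carol → math
  Mia → science
By elimination, Nate gets the remaining.

english


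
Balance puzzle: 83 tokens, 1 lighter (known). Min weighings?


Each weighing has 3 outcomes (left heavy / balance / right heavy), so k weighings distinguish at most 3^k cases; splitting into three near-equal groups achieves this.
Need 3^k ≥ 83: 3^4 = 81 < 83 ≤ 3^5 = 243
k = ⌈log₃(83)⌉ = 5

5


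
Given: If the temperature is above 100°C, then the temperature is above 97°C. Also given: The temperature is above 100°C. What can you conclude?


Modus ponens: P → Q, P ⊢ Q
P: the temperature is above 100°C
Q: the temperature is above 97°C
We have P → Q and P is true.
By modus ponens, Q must be true.

The temperature is above 97°C


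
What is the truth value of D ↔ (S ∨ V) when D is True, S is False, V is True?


D = True, S = False, V = True
Step 1: S ∨ V = False OR True = True
Step 2: D ↔ (True): true when both sides have same truth value.
Result: True ↔ True = True

True


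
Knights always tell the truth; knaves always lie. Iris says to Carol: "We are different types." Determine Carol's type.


Iris says: "We are different types."
Case 1: Iris is a Knight (truth-teller)
  Statement is true → they ARE different → Carol is a Knave
Case 2: Iris is a Knave (liar)
  Statement is false → they are NOT different → Carol is a Knave
In both cases, Carol is a Knave.

Knave


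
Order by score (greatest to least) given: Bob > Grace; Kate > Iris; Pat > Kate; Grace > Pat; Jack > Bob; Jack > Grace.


Constraints: Bob > Grace; Kate > Iris; Pat > Kate; Grace > Pat; Jack > Bob; Jack > Grace
Method: at each step, the next-highest is the one remaining person who never appears on the smaller side of a constraint between remaining people.
  Step 1: remaining {Pat, Kate, Jack, Grace, Iris, Bob}; on the smaller side: {Pat, Kate, Grace, Iris, Bob} → Jack is next (Jack > Bob; Jack > Grace).
  Step 2: remaining {Pat, Kate, Grace, Iris, Bob}; on the smaller side: {Pat, Kate, Grace, Iris} → Bob is next (Bob > Grace).
  Step 3: remaining {Pat, Kate, Grace, Iris}; on the smaller side: {Pat, Kate, Iris} → Grace is next (Grace > Pat).
  Step 4: remaining {Pat, Kate, Iris}; on the smaller side: {Kate, Iris} → Pat is next (Pat > Kate).
  Step 5: remaining {Kate, Iris}; on the smaller side: {Iris} → Kate is next (Kate > Iris).
  Step 6: only Iris remains → lowest.
Final ranking (highest to lowest):

Jack > Bob > Grace > Pat > Kate > Iris


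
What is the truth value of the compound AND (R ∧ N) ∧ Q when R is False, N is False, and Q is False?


R = False, N = False, Q = False
Step 1: R ∧ N = False AND False = False
Step 2: False ∧ Q = False AND False = False
AND is true only when ALL operands are true.

False


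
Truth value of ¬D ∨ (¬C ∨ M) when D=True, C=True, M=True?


D = True, C = True, M = True
Expression: ¬D ∨ (¬C ∨ M)
Step 1: ¬C = NOT True = False
Step 2: ¬C ∨ M = False OR True = True
Step 3: ¬D = NOT True = False
Step 4: (False) ∨ (True) = False OR True = True

True


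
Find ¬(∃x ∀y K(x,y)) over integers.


Original: ∃x ∀y K(x,y)
Rule: ¬∀→∃, ¬∃→∀, negate predicate.
Negation: ∀x ∃y ¬K(x,y)

∀x ∃y ¬K(x,y)


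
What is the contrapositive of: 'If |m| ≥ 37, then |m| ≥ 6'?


Original: If |m| ≥ 37, then |m| ≥ 6
Contrapositive: If ¬Q, then ¬P
Negate Q: not (|m| ≥ 6)
Negate P: not (|m| ≥ 37)

If not (|m| ≥ 6), then not (|m| ≥ 37).


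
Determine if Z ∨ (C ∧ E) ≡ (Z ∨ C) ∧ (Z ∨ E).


Expression 1: Z ∨ (C ∧ E)
Expression 2: (Z ∨ C) ∧ (Z ∨ E)
Truth table (Z C E | Expr1 Expr2):
  T T T |   T     T
  T T F |   T     T
  T F T |   T     T
  T F F |   T     T
  F T T |   T     T
  F T F |   F     F
  F F T |   F     F
  F F F |   F     F
All 8 rows agree, so the expressions are logically equivalent.

Yes


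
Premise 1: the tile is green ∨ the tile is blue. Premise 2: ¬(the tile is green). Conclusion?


Disjunctive syllogism: P ∨ Q, ¬P ⊢ Q
Disjunction: the tile is green ∨ the tile is blue
We know it is not the case that the tile is green.
By disjunctive syllogism, the other disjunct must be true.

The tile is blue


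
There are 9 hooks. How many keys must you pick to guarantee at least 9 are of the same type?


Pigeonhole: to guarantee k in one of n categories, need (k-1)×n + 1.
k = 9, n = 9
Minimum = (9-1) × 9 + 1 = 8 × 9 + 1

73


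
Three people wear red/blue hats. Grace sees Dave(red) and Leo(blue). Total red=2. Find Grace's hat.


Total red = 2, seen red = 1
Own red = 2 - 1 = 1
Grace's hat is red.

red


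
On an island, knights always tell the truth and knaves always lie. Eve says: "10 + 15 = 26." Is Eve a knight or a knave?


Statement: "10 + 15 = 26."
Actual: 10 + 15 = 25
Claimed: 26
Statement is FALSE → Eve lies → Knave

Knave


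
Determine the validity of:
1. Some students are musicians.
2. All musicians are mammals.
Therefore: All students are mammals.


Premise 1: Some students are musicians.
Premise 2: All musicians are mammals.
Conclusion: All students are mammals.
Fallacy: illicit minor. The minor term (students) is distributed in the conclusion ('All students ...') but undistributed in its premise ('Some students are musicians' doesn't cover all students).
Only 'Some students are mammals' follows, not 'All'.

Invalid


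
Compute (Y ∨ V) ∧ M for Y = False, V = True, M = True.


Y = False, V = True, M = True
Step 1: Y ∨ V = False OR True = True
Step 2: True ∧ M = True AND True = True
OR is true when at least one operand is true; AND requires both.

True


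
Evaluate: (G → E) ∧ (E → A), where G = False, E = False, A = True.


G = False, E = False, A = True
Step 1: G → E is false only when G=True and E=False. Result: True
Step 2: E → A is false only when E=True and A=False. Result: True
Step 3: True ∧ True = True

True


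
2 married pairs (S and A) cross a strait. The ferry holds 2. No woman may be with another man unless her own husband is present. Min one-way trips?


Label couples S and A.
1. WS+WA → (far: WS,WA; near: HS,HA)
2. WS ←   (far: WA; near: HS,HA,WS)
3. HS+HA → (far: HS,HA,WA; near: WS)
4. HS ←   (far: HA,WA; near: HS,WS)  — HS returns, since WS is alone on near bank
5. HS+WS → (far: all four; near: empty)
Every state respects the constraint.
Minimum trips = 5

5
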